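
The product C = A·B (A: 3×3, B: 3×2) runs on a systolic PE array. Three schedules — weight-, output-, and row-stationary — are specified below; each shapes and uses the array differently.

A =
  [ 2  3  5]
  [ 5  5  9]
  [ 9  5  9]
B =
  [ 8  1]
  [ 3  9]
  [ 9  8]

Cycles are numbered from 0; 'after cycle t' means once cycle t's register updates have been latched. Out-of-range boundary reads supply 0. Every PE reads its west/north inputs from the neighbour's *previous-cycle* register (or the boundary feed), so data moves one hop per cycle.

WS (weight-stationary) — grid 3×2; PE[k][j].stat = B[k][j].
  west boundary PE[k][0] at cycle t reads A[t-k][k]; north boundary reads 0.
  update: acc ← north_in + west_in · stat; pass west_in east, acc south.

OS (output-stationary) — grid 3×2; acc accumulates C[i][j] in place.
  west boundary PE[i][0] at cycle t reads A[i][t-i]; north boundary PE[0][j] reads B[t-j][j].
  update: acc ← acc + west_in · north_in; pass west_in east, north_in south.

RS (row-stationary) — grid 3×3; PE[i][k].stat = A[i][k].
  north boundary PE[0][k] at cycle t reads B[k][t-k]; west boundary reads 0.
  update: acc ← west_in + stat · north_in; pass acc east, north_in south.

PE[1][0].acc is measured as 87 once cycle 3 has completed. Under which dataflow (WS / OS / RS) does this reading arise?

dataflow = WS

Under WS (3×2), PE[1][0]:
  [0] (1,0) acc=0 (h:0 v:0)
  [1] (1,0) acc=25 (h:3 v:25)
  [2] (1,0) acc=55 (h:5 v:55)
  [3] (1,0) acc=87 (h:5 v:87)
Under OS (3×2), PE[1][0]:
  [0] (1,0) acc=0 (h:0 v:0)
  [1] (1,0) acc=40 (h:5 v:8)
  [2] (1,0) acc=55 (h:5 v:3)
  [3] (1,0) acc=136 (h:9 v:9)
Under RS (3×3), PE[1][0]:
  [0] (1,0) acc=0 (h:0 v:0)
  [1] (1,0) acc=40 (h:40 v:8)
  [2] (1,0) acc=5 (h:5 v:1)
  [3] (1,0) acc=0 (h:0 v:0)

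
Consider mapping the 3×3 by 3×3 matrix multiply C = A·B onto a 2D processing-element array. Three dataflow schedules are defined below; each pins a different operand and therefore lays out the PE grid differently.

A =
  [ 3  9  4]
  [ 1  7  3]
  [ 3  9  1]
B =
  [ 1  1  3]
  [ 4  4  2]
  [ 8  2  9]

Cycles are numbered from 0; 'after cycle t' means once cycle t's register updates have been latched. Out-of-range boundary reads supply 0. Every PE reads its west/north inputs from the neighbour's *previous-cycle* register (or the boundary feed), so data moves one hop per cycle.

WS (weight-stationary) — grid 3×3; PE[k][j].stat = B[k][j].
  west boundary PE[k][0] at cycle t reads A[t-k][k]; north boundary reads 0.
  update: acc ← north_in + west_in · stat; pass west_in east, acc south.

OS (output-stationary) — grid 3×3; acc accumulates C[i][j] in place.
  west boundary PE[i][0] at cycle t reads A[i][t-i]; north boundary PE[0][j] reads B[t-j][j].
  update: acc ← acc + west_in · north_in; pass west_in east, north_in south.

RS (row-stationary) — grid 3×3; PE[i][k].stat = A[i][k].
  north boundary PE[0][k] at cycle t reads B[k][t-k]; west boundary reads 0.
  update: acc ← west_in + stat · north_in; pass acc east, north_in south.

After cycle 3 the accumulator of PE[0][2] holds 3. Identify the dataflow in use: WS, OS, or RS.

— WS: 3×3; PE[0][2] trace:
  @0  [0,2]  acc 0  |  →0  ↓0
  @1  [0,2]  acc 0  |  →0  ↓0
  @2  [0,2]  acc 9  |  →3  ↓9
  @3  [0,2]  acc 3  |  →1  ↓3
— OS: 3×3; PE[0][2] trace:
  @0  [0,2]  acc 0  |  →0  ↓0
  @1  [0,2]  acc 0  |  →0  ↓0
  @2  [0,2]  acc 9  |  →3  ↓3
  @3  [0,2]  acc 27  |  →9  ↓2
— RS: 3×3; PE[0][2] trace:
  @0  [0,2]  acc 0  |  →0  ↓0
  @1  [0,2]  acc 0  |  →0  ↓0
  @2  [0,2]  acc 71  |  →71  ↓8
  @3  [0,2]  acc 47  |  →47  ↓2

dataflow = WS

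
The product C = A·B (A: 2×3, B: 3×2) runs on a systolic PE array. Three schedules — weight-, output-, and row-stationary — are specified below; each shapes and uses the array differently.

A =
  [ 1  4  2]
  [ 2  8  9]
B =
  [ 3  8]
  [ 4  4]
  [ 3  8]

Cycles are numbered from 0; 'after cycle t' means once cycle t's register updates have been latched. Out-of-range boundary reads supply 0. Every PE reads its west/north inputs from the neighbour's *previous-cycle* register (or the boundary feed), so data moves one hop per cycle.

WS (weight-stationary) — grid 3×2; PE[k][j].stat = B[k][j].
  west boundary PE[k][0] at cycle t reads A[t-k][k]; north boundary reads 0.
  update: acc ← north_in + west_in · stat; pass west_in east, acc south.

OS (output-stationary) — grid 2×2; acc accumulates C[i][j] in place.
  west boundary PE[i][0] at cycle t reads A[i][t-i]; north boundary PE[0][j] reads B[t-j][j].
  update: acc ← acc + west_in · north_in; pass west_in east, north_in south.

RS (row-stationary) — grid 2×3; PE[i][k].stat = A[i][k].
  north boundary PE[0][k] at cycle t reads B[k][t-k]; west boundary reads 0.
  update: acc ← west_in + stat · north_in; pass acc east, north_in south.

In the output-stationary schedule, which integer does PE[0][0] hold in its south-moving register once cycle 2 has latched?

register = 3

OS on a 2×2 grid — tracing PE[0][0] and its feeders:
  @0  [0,0]  acc 3  |  →1  ↓3
  @1  [0,0]  acc 19  |  →4  ↓4
  @2  [0,0]  acc 25  |  →2  ↓3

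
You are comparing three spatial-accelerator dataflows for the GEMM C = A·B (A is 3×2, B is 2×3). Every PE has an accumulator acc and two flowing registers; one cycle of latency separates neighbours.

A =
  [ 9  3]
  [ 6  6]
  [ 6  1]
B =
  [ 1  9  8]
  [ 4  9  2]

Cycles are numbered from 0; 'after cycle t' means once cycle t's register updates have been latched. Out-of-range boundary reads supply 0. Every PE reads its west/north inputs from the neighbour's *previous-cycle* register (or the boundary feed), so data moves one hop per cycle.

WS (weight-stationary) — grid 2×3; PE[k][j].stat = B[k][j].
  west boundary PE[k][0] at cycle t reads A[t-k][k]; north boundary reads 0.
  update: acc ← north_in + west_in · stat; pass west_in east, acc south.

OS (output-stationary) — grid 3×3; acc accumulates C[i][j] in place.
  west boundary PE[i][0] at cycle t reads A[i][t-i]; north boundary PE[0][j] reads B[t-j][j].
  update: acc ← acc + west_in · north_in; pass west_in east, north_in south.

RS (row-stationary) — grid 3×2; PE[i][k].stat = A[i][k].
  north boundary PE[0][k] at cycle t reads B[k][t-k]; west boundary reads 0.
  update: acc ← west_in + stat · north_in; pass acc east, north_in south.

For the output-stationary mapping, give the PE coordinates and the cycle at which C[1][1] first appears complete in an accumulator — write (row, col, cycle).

OS — PE[1][1] is where C[1][1] collects:
  c0 r1c1: 0 / 0 / 0
  c1 r1c1: 0 / 0 / 0
  c2 r1c1: 54 / 6 / 9
  c3 r1c1: 108 / 6 / 9

(row, col, cycle) = (1, 1, 3)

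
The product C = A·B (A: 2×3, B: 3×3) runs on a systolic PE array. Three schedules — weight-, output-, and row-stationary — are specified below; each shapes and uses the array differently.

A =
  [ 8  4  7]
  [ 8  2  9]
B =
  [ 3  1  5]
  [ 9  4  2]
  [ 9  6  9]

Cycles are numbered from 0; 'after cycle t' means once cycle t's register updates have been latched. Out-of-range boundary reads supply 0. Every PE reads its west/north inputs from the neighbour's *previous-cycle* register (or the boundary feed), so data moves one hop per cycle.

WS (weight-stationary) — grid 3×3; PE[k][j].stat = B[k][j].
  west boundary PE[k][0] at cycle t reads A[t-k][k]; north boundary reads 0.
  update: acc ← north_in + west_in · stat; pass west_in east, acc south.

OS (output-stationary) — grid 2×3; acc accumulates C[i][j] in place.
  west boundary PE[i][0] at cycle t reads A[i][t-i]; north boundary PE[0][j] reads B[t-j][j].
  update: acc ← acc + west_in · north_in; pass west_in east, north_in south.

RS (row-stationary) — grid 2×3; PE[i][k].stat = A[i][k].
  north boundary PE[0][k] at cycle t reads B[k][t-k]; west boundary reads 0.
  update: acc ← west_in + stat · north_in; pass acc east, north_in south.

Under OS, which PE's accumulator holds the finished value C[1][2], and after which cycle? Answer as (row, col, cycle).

(row, col, cycle) = (1, 2, 5)

Under OS, C[1][2] lands at PE[1][2]:
  after 0 — PE[1][2] acc=0, pass-E 0, pass-S 0
  after 1 — PE[1][2] acc=0, pass-E 0, pass-S 0
  after 2 — PE[1][2] acc=0, pass-E 0, pass-S 0
  after 3 — PE[1][2] acc=40, pass-E 8, pass-S 5
  after 4 — PE[1][2] acc=44, pass-E 2, pass-S 2
  after 5 — PE[1][2] acc=125, pass-E 9, pass-S 9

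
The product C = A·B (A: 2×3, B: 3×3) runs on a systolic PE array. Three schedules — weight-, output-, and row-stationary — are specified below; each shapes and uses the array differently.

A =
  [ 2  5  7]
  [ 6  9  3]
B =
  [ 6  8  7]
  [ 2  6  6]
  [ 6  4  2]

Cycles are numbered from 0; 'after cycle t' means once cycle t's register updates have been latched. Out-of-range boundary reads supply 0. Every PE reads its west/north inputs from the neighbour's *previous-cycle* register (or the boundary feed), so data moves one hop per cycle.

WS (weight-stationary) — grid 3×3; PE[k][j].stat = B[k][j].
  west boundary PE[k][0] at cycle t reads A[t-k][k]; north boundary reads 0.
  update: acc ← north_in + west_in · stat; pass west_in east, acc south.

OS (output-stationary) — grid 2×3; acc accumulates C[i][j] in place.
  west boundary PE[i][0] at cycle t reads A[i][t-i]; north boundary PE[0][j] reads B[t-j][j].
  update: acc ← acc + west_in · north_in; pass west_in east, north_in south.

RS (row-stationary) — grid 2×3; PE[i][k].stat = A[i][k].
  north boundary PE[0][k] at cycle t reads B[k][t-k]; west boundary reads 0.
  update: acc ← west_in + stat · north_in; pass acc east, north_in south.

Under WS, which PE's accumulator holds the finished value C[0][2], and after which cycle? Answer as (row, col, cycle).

WS: C[0][2] accumulates in PE[2][2]:
  t=0 PE[2][2]: acc=0 h=0 v=0
  t=1 PE[2][2]: acc=0 h=0 v=0
  t=2 PE[2][2]: acc=0 h=0 v=0
  t=3 PE[2][2]: acc=0 h=0 v=0
  t=4 PE[2][2]: acc=58 h=7 v=58

(row, col, cycle) = (2, 2, 4)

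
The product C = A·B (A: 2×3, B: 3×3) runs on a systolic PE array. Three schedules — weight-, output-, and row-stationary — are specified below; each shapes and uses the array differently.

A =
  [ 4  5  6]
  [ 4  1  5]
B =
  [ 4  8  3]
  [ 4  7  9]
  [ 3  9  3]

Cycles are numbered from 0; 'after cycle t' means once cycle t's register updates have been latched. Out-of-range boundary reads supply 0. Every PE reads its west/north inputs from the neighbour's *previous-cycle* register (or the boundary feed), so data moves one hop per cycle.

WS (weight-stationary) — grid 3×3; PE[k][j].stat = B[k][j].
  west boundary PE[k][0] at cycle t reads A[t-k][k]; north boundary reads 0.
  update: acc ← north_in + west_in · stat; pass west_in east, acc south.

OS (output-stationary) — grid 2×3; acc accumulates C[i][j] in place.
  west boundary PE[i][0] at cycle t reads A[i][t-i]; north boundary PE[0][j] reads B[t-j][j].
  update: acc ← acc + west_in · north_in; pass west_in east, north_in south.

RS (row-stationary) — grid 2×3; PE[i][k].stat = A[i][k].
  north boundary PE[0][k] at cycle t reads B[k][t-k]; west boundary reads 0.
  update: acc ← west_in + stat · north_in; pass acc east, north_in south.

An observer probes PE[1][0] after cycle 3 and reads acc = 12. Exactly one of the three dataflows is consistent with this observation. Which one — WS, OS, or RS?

dataflow = RS

WS [3×3] PE[1][0] across cycles:
  [0] (1,0) acc=0 (h:0 v:0)
  [1] (1,0) acc=36 (h:5 v:36)
  [2] (1,0) acc=20 (h:1 v:20)
  [3] (1,0) acc=0 (h:0 v:0)
OS [2×3] PE[1][0] across cycles:
  [0] (1,0) acc=0 (h:0 v:0)
  [1] (1,0) acc=16 (h:4 v:4)
  [2] (1,0) acc=20 (h:1 v:4)
  [3] (1,0) acc=35 (h:5 v:3)
RS [2×3] PE[1][0] across cycles:
  [0] (1,0) acc=0 (h:0 v:0)
  [1] (1,0) acc=16 (h:16 v:4)
  [2] (1,0) acc=32 (h:32 v:8)
  [3] (1,0) acc=12 (h:12 v:3)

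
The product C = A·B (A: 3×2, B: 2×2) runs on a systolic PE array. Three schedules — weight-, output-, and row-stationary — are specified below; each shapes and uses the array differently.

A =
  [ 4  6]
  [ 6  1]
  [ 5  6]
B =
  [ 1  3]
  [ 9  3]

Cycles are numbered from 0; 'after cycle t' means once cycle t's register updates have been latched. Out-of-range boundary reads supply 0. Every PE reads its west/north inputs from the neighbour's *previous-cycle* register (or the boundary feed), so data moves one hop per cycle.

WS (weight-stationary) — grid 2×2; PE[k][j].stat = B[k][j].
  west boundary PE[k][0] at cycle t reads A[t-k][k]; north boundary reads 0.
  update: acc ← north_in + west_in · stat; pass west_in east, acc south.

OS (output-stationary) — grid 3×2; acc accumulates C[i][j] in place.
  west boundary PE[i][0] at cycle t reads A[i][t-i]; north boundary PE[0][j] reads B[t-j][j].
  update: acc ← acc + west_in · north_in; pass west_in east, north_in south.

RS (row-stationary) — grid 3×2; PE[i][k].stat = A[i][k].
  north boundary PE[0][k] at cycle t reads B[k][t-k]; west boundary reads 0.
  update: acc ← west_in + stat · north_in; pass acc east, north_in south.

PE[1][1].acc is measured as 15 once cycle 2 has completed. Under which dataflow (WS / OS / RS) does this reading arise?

dataflow = RS

WS [2×2] PE[1][1] across cycles:
  [0] (1,1) acc=0 (h:0 v:0)
  [1] (1,1) acc=0 (h:0 v:0)
  [2] (1,1) acc=30 (h:6 v:30)
OS [3×2] PE[1][1] across cycles:
  [0] (1,1) acc=0 (h:0 v:0)
  [1] (1,1) acc=0 (h:0 v:0)
  [2] (1,1) acc=18 (h:6 v:3)
RS [3×2] PE[1][1] across cycles:
  [0] (1,1) acc=0 (h:0 v:0)
  [1] (1,1) acc=0 (h:0 v:0)
  [2] (1,1) acc=15 (h:15 v:9)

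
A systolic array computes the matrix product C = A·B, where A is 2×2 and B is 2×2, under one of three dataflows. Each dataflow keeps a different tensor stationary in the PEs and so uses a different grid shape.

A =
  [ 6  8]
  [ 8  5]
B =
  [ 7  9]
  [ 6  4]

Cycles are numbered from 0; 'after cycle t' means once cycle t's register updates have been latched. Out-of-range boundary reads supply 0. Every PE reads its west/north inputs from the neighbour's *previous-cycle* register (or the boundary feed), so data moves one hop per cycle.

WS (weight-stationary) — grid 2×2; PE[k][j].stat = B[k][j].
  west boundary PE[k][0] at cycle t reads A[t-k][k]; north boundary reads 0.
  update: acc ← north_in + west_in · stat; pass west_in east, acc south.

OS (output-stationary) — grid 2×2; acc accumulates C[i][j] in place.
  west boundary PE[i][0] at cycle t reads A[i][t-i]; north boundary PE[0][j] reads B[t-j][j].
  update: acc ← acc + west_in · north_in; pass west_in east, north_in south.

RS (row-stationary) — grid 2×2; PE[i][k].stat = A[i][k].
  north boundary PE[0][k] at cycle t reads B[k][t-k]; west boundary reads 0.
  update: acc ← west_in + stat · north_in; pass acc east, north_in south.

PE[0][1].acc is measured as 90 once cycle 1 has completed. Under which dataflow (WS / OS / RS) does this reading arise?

— WS: 2×2; PE[0][1] trace:
  0: (0,1).acc=0  regs=<0,0>
  1: (0,1).acc=54  regs=<6,54>
— OS: 2×2; PE[0][1] trace:
  0: (0,1).acc=0  regs=<0,0>
  1: (0,1).acc=54  regs=<6,9>
— RS: 2×2; PE[0][1] trace:
  0: (0,1).acc=0  regs=<0,0>
  1: (0,1).acc=90  regs=<90,6>

dataflow = RS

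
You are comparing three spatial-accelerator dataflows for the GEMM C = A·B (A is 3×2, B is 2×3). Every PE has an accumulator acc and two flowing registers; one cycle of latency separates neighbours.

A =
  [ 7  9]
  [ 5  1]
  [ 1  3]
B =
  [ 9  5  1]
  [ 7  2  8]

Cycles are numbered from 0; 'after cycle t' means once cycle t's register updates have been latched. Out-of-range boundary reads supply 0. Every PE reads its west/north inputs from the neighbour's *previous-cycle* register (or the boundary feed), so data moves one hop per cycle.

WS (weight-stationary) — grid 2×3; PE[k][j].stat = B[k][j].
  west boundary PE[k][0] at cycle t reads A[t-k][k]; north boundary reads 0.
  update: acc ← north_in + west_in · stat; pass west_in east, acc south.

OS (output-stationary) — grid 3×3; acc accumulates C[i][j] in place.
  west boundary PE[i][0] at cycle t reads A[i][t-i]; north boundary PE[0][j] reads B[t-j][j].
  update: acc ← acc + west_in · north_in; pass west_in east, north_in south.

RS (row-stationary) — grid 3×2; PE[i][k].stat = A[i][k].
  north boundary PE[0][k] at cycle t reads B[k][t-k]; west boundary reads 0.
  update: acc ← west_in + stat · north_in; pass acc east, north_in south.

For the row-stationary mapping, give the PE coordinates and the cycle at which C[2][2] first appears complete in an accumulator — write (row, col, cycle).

(row, col, cycle) = (2, 1, 5)

RS — PE[2][1] is where C[2][2] collects:
  @0  [2,1]  acc 0  |  →0  ↓0
  @1  [2,1]  acc 0  |  →0  ↓0
  @2  [2,1]  acc 0  |  →0  ↓0
  @3  [2,1]  acc 30  |  →30  ↓7
  @4  [2,1]  acc 11  |  →11  ↓2
  @5  [2,1]  acc 25  |  →25  ↓8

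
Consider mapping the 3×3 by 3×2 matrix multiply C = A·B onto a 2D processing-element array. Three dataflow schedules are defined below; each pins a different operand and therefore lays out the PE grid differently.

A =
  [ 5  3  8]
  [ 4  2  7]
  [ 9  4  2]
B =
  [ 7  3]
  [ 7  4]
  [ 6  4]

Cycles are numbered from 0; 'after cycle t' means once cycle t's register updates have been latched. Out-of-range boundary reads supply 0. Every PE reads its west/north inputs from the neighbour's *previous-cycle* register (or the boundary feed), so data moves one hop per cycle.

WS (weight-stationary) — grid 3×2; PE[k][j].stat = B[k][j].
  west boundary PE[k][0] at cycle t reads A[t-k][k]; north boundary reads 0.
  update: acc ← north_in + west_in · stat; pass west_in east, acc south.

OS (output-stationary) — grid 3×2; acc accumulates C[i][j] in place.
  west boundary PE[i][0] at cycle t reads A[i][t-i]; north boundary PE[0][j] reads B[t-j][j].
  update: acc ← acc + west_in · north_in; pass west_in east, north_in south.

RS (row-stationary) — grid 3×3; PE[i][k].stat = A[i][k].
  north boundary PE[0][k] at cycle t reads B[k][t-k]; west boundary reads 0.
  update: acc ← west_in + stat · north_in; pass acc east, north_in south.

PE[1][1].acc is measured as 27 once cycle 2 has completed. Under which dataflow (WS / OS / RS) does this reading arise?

dataflow = WS

WS (3×2 grid), PE[1][1]:
  step 0 · PE1,1: acc=0; fwd→0 fwd↓0
  step 1 · PE1,1: acc=0; fwd→0 fwd↓0
  step 2 · PE1,1: acc=27; fwd→3 fwd↓27
OS (3×2 grid), PE[1][1]:
  step 0 · PE1,1: acc=0; fwd→0 fwd↓0
  step 1 · PE1,1: acc=0; fwd→0 fwd↓0
  step 2 · PE1,1: acc=12; fwd→4 fwd↓3
RS (3×3 grid), PE[1][1]:
  step 0 · PE1,1: acc=0; fwd→0 fwd↓0
  step 1 · PE1,1: acc=0; fwd→0 fwd↓0
  step 2 · PE1,1: acc=42; fwd→42 fwd↓7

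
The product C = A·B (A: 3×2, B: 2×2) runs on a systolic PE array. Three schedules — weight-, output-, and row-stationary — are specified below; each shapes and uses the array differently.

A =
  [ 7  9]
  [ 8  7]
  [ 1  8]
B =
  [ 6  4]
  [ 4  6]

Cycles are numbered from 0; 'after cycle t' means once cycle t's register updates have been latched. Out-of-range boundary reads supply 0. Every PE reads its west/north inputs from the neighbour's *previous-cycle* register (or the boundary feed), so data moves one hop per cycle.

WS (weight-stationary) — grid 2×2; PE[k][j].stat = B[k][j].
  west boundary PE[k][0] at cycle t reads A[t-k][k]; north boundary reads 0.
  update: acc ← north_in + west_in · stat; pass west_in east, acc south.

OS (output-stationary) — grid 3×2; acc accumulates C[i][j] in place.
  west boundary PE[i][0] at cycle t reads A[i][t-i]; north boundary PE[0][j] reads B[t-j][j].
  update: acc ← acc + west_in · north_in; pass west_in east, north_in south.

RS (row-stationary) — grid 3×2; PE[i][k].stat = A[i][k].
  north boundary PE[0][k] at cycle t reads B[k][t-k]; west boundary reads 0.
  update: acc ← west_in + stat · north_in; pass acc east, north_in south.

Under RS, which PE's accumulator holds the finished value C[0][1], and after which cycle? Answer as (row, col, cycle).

(row, col, cycle) = (0, 1, 2)

RS — PE[0][1] is where C[0][1] collects:
  cycle 0: PE[0][1] → acc 0, east 0, south 0
  cycle 1: PE[0][1] → acc 78, east 78, south 4
  cycle 2: PE[0][1] → acc 82, east 82, south 6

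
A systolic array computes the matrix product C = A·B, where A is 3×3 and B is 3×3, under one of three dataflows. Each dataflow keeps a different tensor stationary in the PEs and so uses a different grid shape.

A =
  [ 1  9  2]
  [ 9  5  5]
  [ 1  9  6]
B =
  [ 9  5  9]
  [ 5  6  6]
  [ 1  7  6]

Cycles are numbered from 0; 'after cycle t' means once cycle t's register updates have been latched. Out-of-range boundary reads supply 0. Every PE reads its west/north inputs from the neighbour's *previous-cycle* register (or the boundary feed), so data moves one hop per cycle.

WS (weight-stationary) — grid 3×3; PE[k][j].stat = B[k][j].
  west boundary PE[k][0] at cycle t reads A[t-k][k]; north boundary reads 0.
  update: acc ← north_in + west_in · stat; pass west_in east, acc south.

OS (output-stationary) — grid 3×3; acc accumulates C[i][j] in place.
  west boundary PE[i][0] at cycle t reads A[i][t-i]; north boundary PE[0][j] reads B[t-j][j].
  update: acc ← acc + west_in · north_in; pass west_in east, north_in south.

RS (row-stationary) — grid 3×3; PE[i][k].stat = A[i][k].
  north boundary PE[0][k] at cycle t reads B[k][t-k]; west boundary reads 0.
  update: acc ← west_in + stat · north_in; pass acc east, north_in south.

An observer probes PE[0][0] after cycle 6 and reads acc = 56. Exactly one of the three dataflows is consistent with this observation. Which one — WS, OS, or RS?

WS [3×3] PE[0][0] across cycles:
  after 0 — PE[0][0] acc=9, pass-E 1, pass-S 9
  after 1 — PE[0][0] acc=81, pass-E 9, pass-S 81
  after 2 — PE[0][0] acc=9, pass-E 1, pass-S 9
  after 3 — PE[0][0] acc=0, pass-E 0, pass-S 0
  after 4 — PE[0][0] acc=0, pass-E 0, pass-S 0
  after 5 — PE[0][0] acc=0, pass-E 0, pass-S 0
  after 6 — PE[0][0] acc=0, pass-E 0, pass-S 0
OS [3×3] PE[0][0] across cycles:
  after 0 — PE[0][0] acc=9, pass-E 1, pass-S 9
  after 1 — PE[0][0] acc=54, pass-E 9, pass-S 5
  after 2 — PE[0][0] acc=56, pass-E 2, pass-S 1
  after 3 — PE[0][0] acc=56, pass-E 0, pass-S 0
  after 4 — PE[0][0] acc=56, pass-E 0, pass-S 0
  after 5 — PE[0][0] acc=56, pass-E 0, pass-S 0
  after 6 — PE[0][0] acc=56, pass-E 0, pass-S 0
RS [3×3] PE[0][0] across cycles:
  after 0 — PE[0][0] acc=9, pass-E 9, pass-S 9
  after 1 — PE[0][0] acc=5, pass-E 5, pass-S 5
  after 2 — PE[0][0] acc=9, pass-E 9, pass-S 9
  after 3 — PE[0][0] acc=0, pass-E 0, pass-S 0
  after 4 — PE[0][0] acc=0, pass-E 0, pass-S 0
  after 5 — PE[0][0] acc=0, pass-E 0, pass-S 0
  after 6 — PE[0][0] acc=0, pass-E 0, pass-S 0

dataflow = OS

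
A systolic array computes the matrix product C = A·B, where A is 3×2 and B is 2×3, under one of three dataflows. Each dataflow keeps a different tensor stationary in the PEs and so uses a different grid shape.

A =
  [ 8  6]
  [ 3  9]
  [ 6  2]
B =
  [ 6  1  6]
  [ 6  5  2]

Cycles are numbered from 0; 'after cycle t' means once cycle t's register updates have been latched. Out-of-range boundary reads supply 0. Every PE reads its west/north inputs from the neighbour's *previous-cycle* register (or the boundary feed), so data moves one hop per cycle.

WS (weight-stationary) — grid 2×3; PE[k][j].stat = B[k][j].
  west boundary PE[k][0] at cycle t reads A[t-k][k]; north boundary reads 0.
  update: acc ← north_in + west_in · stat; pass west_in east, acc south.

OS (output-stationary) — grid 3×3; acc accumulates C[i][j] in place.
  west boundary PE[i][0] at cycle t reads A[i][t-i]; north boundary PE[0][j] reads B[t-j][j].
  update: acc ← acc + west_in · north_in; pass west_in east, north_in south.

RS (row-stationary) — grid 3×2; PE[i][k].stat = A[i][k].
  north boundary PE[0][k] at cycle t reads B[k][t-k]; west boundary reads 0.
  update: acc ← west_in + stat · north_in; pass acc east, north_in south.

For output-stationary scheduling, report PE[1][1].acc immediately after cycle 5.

PE[1][1].acc = 48

OS (3×3). Following PE[1][1] plus its west/north inputs:
  [0] (0,1) acc=0 (h:0 v:0)
  [0] (1,0) acc=0 (h:0 v:0)
  [0] (1,1) acc=0 (h:0 v:0)
  [1] (0,1) acc=8 (h:8 v:1)
  [1] (1,0) acc=18 (h:3 v:6)
  [1] (1,1) acc=0 (h:0 v:0)
  [2] (0,1) acc=38 (h:6 v:5)
  [2] (1,0) acc=72 (h:9 v:6)
  [2] (1,1) acc=3 (h:3 v:1)
  [3] (0,1) acc=38 (h:0 v:0)
  [3] (1,0) acc=72 (h:0 v:0)
  [3] (1,1) acc=48 (h:9 v:5)
  [4] (0,1) acc=38 (h:0 v:0)
  [4] (1,0) acc=72 (h:0 v:0)
  [4] (1,1) acc=48 (h:0 v:0)
  [5] (0,1) acc=38 (h:0 v:0)
  [5] (1,0) acc=72 (h:0 v:0)
  [5] (1,1) acc=48 (h:0 v:0)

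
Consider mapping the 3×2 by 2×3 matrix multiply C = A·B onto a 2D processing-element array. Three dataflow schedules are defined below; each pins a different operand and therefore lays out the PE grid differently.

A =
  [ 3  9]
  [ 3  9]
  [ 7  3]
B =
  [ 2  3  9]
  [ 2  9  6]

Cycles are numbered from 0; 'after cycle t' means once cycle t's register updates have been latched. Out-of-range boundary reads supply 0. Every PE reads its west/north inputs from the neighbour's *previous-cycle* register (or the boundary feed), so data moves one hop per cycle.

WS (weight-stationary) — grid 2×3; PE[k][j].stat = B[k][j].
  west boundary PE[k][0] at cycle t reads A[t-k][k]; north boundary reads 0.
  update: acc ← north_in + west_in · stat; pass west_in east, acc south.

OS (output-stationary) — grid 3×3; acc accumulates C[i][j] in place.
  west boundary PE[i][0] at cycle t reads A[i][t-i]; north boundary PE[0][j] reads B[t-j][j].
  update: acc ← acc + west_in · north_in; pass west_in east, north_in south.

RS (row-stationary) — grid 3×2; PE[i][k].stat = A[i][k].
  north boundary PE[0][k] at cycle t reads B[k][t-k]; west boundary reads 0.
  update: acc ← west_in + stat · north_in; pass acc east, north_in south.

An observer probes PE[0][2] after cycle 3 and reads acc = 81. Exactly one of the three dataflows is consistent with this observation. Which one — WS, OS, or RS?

Under WS (2×3), PE[0][2]:
  t=0 PE[0][2]: acc=0 h=0 v=0
  t=1 PE[0][2]: acc=0 h=0 v=0
  t=2 PE[0][2]: acc=27 h=3 v=27
  t=3 PE[0][2]: acc=27 h=3 v=27
Under OS (3×3), PE[0][2]:
  t=0 PE[0][2]: acc=0 h=0 v=0
  t=1 PE[0][2]: acc=0 h=0 v=0
  t=2 PE[0][2]: acc=27 h=3 v=9
  t=3 PE[0][2]: acc=81 h=9 v=6
RS (3×2): PE[0][2] does not exist.

dataflow = OS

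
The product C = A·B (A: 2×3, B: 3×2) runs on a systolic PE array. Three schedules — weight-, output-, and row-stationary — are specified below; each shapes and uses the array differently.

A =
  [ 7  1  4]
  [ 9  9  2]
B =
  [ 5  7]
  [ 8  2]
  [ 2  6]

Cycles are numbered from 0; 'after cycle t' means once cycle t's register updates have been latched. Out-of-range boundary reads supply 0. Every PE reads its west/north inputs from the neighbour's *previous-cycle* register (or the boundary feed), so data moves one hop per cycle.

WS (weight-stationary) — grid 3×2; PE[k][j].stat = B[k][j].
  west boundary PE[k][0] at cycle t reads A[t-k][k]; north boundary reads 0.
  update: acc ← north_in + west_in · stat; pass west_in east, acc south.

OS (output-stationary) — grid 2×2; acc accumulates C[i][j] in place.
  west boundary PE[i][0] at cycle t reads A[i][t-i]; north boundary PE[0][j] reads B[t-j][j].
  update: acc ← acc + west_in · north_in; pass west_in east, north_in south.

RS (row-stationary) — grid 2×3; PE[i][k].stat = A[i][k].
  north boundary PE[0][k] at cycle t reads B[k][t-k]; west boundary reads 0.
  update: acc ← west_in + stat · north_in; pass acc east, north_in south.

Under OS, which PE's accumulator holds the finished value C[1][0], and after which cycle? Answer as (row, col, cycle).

(row, col, cycle) = (1, 0, 3)

OS: C[1][0] accumulates in PE[1][0]:
  [0] (1,0) acc=0 (h:0 v:0)
  [1] (1,0) acc=45 (h:9 v:5)
  [2] (1,0) acc=117 (h:9 v:8)
  [3] (1,0) acc=121 (h:2 v:2)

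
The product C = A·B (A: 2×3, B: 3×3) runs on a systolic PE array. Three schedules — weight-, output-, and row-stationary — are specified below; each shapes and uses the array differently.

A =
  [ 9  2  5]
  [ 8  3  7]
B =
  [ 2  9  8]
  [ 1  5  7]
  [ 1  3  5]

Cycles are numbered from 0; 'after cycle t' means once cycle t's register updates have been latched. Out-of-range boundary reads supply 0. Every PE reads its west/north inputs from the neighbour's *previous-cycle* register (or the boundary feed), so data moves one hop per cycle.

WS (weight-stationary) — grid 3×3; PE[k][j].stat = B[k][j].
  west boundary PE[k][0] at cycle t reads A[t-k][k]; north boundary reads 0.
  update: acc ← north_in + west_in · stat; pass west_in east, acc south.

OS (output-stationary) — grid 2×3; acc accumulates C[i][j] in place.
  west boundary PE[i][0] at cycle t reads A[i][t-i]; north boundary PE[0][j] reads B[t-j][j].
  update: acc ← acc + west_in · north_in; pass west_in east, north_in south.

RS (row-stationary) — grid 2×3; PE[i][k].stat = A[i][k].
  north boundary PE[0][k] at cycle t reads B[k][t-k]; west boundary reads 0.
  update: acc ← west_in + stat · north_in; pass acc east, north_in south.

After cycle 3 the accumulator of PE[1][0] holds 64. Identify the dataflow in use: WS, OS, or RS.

dataflow = RS

WS [3×3] PE[1][0] across cycles:
  [0] (1,0) acc=0 (h:0 v:0)
  [1] (1,0) acc=20 (h:2 v:20)
  [2] (1,0) acc=19 (h:3 v:19)
  [3] (1,0) acc=0 (h:0 v:0)
OS [2×3] PE[1][0] across cycles:
  [0] (1,0) acc=0 (h:0 v:0)
  [1] (1,0) acc=16 (h:8 v:2)
  [2] (1,0) acc=19 (h:3 v:1)
  [3] (1,0) acc=26 (h:7 v:1)
RS [2×3] PE[1][0] across cycles:
  [0] (1,0) acc=0 (h:0 v:0)
  [1] (1,0) acc=16 (h:16 v:2)
  [2] (1,0) acc=72 (h:72 v:9)
  [3] (1,0) acc=64 (h:64 v:8)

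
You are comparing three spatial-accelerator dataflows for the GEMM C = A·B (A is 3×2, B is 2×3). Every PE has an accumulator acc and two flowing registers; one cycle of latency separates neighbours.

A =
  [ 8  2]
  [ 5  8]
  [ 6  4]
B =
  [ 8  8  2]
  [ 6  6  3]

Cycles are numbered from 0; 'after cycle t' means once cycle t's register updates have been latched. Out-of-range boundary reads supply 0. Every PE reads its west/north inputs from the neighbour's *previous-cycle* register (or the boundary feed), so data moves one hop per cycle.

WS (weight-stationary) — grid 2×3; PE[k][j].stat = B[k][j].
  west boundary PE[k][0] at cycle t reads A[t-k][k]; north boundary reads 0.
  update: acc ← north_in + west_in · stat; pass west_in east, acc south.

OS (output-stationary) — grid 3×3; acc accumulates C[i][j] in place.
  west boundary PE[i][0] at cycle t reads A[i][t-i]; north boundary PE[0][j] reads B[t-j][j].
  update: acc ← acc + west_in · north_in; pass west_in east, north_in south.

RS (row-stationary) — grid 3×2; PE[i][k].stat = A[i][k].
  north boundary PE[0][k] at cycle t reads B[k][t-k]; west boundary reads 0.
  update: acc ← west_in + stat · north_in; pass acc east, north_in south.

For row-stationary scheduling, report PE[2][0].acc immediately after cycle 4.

PE[2][0].acc = 12

RS on a 3×2 grid — tracing PE[2][0] and its feeders:
  after 0 — PE[1][0] acc=0, pass-E 0, pass-S 0
  after 0 — PE[2][0] acc=0, pass-E 0, pass-S 0
  after 1 — PE[1][0] acc=40, pass-E 40, pass-S 8
  after 1 — PE[2][0] acc=0, pass-E 0, pass-S 0
  after 2 — PE[1][0] acc=40, pass-E 40, pass-S 8
  after 2 — PE[2][0] acc=48, pass-E 48, pass-S 8
  after 3 — PE[1][0] acc=10, pass-E 10, pass-S 2
  after 3 — PE[2][0] acc=48, pass-E 48, pass-S 8
  after 4 — PE[1][0] acc=0, pass-E 0, pass-S 0
  after 4 — PE[2][0] acc=12, pass-E 12, pass-S 2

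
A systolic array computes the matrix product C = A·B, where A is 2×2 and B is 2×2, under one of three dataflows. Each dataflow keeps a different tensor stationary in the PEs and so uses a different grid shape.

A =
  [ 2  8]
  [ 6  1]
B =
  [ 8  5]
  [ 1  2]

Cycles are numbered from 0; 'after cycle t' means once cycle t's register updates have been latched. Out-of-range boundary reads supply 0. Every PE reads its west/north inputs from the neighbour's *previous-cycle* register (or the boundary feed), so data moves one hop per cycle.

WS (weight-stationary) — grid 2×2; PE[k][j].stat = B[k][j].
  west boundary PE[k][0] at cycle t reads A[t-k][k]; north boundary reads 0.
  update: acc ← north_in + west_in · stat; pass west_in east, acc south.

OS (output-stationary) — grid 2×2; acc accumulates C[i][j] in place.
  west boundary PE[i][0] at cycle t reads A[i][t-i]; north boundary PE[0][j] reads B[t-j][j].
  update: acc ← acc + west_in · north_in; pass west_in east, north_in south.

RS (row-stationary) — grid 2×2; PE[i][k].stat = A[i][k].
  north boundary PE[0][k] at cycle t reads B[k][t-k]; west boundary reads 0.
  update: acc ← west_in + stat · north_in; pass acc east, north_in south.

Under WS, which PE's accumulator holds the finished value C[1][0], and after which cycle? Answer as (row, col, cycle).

(row, col, cycle) = (1, 0, 2)

WS — PE[1][0] is where C[1][0] collects:
  t=0 PE[1][0]: acc=0 h=0 v=0
  t=1 PE[1][0]: acc=24 h=8 v=24
  t=2 PE[1][0]: acc=49 h=1 v=49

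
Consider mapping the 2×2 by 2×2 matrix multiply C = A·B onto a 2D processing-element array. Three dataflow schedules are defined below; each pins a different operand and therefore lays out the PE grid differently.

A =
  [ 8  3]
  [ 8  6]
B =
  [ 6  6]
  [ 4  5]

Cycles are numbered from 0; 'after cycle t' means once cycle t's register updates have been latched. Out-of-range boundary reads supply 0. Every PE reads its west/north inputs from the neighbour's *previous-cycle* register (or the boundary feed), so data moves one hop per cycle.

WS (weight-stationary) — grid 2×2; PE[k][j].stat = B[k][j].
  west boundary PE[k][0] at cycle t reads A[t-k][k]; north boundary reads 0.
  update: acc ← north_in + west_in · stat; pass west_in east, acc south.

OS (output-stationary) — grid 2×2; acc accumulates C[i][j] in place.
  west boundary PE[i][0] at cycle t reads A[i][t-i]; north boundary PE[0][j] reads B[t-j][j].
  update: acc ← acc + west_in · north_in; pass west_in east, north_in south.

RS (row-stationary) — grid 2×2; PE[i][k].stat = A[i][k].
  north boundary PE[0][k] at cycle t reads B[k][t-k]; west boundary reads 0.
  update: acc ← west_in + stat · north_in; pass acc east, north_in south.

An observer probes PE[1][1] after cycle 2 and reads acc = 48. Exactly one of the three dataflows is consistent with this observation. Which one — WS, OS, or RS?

dataflow = OS

WS (2×2 grid), PE[1][1]:
  t=0 PE[1][1]: acc=0 h=0 v=0
  t=1 PE[1][1]: acc=0 h=0 v=0
  t=2 PE[1][1]: acc=63 h=3 v=63
OS (2×2 grid), PE[1][1]:
  t=0 PE[1][1]: acc=0 h=0 v=0
  t=1 PE[1][1]: acc=0 h=0 v=0
  t=2 PE[1][1]: acc=48 h=8 v=6
RS (2×2 grid), PE[1][1]:
  t=0 PE[1][1]: acc=0 h=0 v=0
  t=1 PE[1][1]: acc=0 h=0 v=0
  t=2 PE[1][1]: acc=72 h=72 v=4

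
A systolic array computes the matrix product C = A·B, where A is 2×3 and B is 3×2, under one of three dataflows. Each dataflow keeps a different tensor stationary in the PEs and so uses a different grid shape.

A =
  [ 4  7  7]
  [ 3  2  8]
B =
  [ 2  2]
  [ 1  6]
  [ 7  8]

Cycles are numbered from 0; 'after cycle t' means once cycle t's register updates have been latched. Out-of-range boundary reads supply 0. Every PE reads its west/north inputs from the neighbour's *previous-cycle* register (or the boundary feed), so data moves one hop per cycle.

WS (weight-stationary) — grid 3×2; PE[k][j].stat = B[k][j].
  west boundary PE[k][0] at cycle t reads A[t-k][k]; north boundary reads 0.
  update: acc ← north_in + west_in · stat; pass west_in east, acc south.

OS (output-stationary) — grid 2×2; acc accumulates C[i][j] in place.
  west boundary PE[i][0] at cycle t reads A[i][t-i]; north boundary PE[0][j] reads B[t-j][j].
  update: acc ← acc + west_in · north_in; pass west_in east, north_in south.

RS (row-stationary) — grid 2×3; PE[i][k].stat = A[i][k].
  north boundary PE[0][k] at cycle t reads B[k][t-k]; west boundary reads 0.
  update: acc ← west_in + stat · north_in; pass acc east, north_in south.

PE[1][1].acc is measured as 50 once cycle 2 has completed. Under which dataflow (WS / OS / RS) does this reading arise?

WS [3×2] PE[1][1] across cycles:
  [0] (1,1) acc=0 (h:0 v:0)
  [1] (1,1) acc=0 (h:0 v:0)
  [2] (1,1) acc=50 (h:7 v:50)
OS [2×2] PE[1][1] across cycles:
  [0] (1,1) acc=0 (h:0 v:0)
  [1] (1,1) acc=0 (h:0 v:0)
  [2] (1,1) acc=6 (h:3 v:2)
RS [2×3] PE[1][1] across cycles:
  [0] (1,1) acc=0 (h:0 v:0)
  [1] (1,1) acc=0 (h:0 v:0)
  [2] (1,1) acc=8 (h:8 v:1)

dataflow = WS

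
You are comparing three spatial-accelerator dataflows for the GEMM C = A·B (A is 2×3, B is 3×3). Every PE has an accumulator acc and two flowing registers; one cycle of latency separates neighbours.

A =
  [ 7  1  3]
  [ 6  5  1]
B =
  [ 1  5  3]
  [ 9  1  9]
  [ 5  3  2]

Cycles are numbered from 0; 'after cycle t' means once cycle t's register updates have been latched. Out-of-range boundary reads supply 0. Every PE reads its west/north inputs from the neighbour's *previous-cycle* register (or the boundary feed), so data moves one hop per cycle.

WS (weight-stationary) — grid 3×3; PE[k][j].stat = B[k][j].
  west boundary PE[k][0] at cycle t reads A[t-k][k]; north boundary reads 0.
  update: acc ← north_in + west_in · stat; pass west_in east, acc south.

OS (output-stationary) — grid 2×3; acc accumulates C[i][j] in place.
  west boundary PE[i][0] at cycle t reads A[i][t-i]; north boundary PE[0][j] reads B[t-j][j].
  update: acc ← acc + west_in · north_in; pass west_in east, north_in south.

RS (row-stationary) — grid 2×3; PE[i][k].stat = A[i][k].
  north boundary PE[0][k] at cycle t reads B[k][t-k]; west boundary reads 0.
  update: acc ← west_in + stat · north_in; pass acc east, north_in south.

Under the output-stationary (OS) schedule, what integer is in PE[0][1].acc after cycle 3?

OS 2×3: PE[0][1] cycle-by-cycle (with neighbour feeds):
  after 0 — PE[0][0] acc=7, pass-E 7, pass-S 1
  after 0 — PE[0][1] acc=0, pass-E 0, pass-S 0
  after 1 — PE[0][0] acc=16, pass-E 1, pass-S 9
  after 1 — PE[0][1] acc=35, pass-E 7, pass-S 5
  after 2 — PE[0][0] acc=31, pass-E 3, pass-S 5
  after 2 — PE[0][1] acc=36, pass-E 1, pass-S 1
  after 3 — PE[0][0] acc=31, pass-E 0, pass-S 0
  after 3 — PE[0][1] acc=45, pass-E 3, pass-S 3

PE[0][1].acc = 45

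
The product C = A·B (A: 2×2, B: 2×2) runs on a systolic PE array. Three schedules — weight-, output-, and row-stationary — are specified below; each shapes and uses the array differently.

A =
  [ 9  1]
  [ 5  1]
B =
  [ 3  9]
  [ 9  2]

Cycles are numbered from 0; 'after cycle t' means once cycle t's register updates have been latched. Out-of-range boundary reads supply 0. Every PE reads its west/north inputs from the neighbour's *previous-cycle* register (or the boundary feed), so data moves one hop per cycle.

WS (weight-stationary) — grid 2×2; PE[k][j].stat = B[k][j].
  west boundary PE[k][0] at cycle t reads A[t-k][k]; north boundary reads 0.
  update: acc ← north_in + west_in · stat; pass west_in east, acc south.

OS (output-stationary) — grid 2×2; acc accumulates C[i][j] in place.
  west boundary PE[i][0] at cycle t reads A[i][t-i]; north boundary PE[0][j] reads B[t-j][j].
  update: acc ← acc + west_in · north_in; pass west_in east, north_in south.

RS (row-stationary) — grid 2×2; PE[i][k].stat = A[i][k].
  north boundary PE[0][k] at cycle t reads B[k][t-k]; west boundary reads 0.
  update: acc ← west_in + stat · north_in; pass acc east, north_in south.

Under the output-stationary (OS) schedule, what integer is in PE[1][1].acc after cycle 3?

PE[1][1].acc = 47

OS 2×2: PE[1][1] cycle-by-cycle (with neighbour feeds):
  step 0 · PE0,1: acc=0; fwd→0 fwd↓0
  step 0 · PE1,0: acc=0; fwd→0 fwd↓0
  step 0 · PE1,1: acc=0; fwd→0 fwd↓0
  step 1 · PE0,1: acc=81; fwd→9 fwd↓9
  step 1 · PE1,0: acc=15; fwd→5 fwd↓3
  step 1 · PE1,1: acc=0; fwd→0 fwd↓0
  step 2 · PE0,1: acc=83; fwd→1 fwd↓2
  step 2 · PE1,0: acc=24; fwd→1 fwd↓9
  step 2 · PE1,1: acc=45; fwd→5 fwd↓9
  step 3 · PE0,1: acc=83; fwd→0 fwd↓0
  step 3 · PE1,0: acc=24; fwd→0 fwd↓0
  step 3 · PE1,1: acc=47; fwd→1 fwd↓2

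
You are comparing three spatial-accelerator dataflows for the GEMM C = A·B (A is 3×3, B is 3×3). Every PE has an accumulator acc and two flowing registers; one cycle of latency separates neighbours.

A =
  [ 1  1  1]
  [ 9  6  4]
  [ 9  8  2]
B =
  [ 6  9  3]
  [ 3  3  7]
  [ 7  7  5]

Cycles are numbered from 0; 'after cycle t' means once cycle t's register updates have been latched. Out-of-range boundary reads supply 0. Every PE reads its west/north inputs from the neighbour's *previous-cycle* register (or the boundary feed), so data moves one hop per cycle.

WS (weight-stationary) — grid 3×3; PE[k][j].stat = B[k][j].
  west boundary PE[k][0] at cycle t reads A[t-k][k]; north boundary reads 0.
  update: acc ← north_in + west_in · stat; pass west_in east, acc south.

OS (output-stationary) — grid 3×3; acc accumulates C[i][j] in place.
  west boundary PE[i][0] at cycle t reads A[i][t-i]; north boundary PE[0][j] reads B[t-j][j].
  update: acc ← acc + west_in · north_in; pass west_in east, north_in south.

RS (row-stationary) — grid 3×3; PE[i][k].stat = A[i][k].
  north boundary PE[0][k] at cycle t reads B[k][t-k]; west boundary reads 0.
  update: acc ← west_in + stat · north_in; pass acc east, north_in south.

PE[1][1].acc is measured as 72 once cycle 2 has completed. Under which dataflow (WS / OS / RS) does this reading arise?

dataflow = RS

WS [3×3] PE[1][1] across cycles:
  cycle 0: PE[1][1] → acc 0, east 0, south 0
  cycle 1: PE[1][1] → acc 0, east 0, south 0
  cycle 2: PE[1][1] → acc 12, east 1, south 12
OS [3×3] PE[1][1] across cycles:
  cycle 0: PE[1][1] → acc 0, east 0, south 0
  cycle 1: PE[1][1] → acc 0, east 0, south 0
  cycle 2: PE[1][1] → acc 81, east 9, south 9
RS [3×3] PE[1][1] across cycles:
  cycle 0: PE[1][1] → acc 0, east 0, south 0
  cycle 1: PE[1][1] → acc 0, east 0, south 0
  cycle 2: PE[1][1] → acc 72, east 72, south 3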